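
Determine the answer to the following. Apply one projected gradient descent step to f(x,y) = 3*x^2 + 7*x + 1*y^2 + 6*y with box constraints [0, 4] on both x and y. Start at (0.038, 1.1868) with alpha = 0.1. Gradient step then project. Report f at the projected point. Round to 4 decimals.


Step 1: Compute gradient at (0.038, 1.1868).
grad_x = 2*3*0.038 + 7 = 7.228
grad_y = 2*1*1.1868 + 6 = 8.3736
Step 2: Gradient step.
x_raw = 0.038 - 0.1*7.228 = -0.6848
y_raw = 1.1868 - 0.1*8.3736 = 0.3494
Step 3: Project onto [0, 4].
x_proj = clip(-0.6848) = 0.0
y_proj = clip(0.3494) = 0.3494
Step 4: Evaluate f.
f(0.0, 0.3494) = 2.2187


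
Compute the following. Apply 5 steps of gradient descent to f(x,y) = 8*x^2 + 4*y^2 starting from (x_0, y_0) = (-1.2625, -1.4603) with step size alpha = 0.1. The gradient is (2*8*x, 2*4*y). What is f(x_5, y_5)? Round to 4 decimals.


Gradient descent on f(x,y) = 8*x^2 + 4*y^2.
Starting point: (-1.2625, -1.4603), alpha = 0.1
Step 1: grad_x = 2*8*-1.2625 = -20.2, grad_y = 2*4*-1.4603 = -11.6824
  x_1 = -1.2625 - 0.1*-20.2 = 0.7575
  y_1 = -1.4603 - 0.1*-11.6824 = -0.2921
Step 2: grad_x = 2*8*0.7575 = 12.12, grad_y = 2*4*-0.2921 = -2.3365
  x_2 = 0.7575 - 0.1*12.12 = -0.4545
  y_2 = -0.2921 - 0.1*-2.3365 = -0.0584
Step 3: grad_x = 2*8*-0.4545 = -7.272, grad_y = 2*4*-0.0584 = -0.4673
  x_3 = -0.4545 - 0.1*-7.272 = 0.2727
  y_3 = -0.0584 - 0.1*-0.4673 = -0.0117
Step 4: grad_x = 2*8*0.2727 = 4.3632, grad_y = 2*4*-0.0117 = -0.0935
  x_4 = 0.2727 - 0.1*4.3632 = -0.1636
  y_4 = -0.0117 - 0.1*-0.0935 = -0.0023
Step 5: grad_x = 2*8*-0.1636 = -2.6179, grad_y = 2*4*-0.0023 = -0.0187
  x_5 = -0.1636 - 0.1*-2.6179 = 0.0982
  y_5 = -0.0023 - 0.1*-0.0187 = -0.0005
f(0.0982, -0.0005) = 8*0.0982^2 + 4*(-0.0005)^2 = 0.0771


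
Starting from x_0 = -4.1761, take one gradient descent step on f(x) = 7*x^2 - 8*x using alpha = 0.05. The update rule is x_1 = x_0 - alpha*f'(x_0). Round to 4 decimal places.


We compute the gradient at x_0 and apply the update.
f'(x) = 14*x - 8
f'(-4.1761) = 14*-4.1761 - 8 = -66.4654
x_1 = -4.1761 - 0.05*-66.4654 = -0.8528


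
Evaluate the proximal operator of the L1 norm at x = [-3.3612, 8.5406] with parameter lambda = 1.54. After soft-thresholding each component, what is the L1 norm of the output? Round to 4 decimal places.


Soft-thresholding with lambda = 1.54:
prox(-3.3612) = sign(-3.3612)*max(|-3.3612| - 1.54, 0) = -1.8212
prox(8.5406) = sign(8.5406)*max(|8.5406| - 1.54, 0) = 7.0006
prox(x) = [-1.8212, 7.0006]
||prox(x)||_1 = 1.8212 + 7.0006 = 8.8218


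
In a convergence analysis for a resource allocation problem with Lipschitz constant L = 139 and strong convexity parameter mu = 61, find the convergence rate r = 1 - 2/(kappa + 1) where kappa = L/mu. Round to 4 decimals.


Step 1: Compute the condition number.
kappa = L/mu = 139/61 = 2.2787
Step 2: Compute the convergence rate.
r = 1 - 2/(kappa + 1) = 1 - 2*mu/(L + mu) = (L - mu)/(L + mu) = 78/200 = 0.39


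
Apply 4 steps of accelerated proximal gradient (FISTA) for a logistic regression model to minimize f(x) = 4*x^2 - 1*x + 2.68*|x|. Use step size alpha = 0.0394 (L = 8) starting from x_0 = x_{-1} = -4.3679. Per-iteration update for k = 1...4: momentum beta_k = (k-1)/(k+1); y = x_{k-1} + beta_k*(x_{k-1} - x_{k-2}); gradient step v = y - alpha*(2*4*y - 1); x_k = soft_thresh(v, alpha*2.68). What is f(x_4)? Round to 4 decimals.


FISTA on f(x) = 4*x^2 - 1*x + 2.68*|x|
L = 8, alpha = 0.0394
Iteration 1: beta = 0.0, y = -4.3679 + 0.0*(-4.3679 + 4.3679) = -4.3679
  grad(y) = -35.9432, v = y - alpha*grad = -2.9517
  prox(v) = soft_thresh(-2.9517, 0.1056) = -2.8461
Iteration 2: beta = 0.3333, y = -2.8461 + 0.3333*(-2.8461 + 4.3679) = -2.3389
  grad(y) = -19.7112, v = y - alpha*grad = -1.5623
  prox(v) = soft_thresh(-1.5623, 0.1056) = -1.4567
Iteration 3: beta = 0.5, y = -1.4567 + 0.5*(-1.4567 + 2.8461) = -0.762
  grad(y) = -7.0956, v = y - alpha*grad = -0.4824
  prox(v) = soft_thresh(-0.4824, 0.1056) = -0.3768
Iteration 4: beta = 0.6, y = -0.3768 + 0.6*(-0.3768 + 1.4567) = 0.2711
  grad(y) = 1.1691, v = y - alpha*grad = 0.2251
  prox(v) = soft_thresh(0.2251, 0.1056) = 0.1195
f(x_4) = 4*0.1195^2 - 1*0.1195 + 2.68*|0.1195| = 0.2578


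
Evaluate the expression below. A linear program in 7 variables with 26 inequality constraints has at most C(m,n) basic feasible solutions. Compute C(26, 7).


Each vertex corresponds to some choice of n active constraints out of m, so the number of vertices is at most C(m, n) = m! / (n!(m-n)!).
m = 26, n = 7
Numerator: 26 * 25 * 24 * 23 * 22 * 21 * 20
Denominator: 7! = 5040
C(26, 7) = 657800


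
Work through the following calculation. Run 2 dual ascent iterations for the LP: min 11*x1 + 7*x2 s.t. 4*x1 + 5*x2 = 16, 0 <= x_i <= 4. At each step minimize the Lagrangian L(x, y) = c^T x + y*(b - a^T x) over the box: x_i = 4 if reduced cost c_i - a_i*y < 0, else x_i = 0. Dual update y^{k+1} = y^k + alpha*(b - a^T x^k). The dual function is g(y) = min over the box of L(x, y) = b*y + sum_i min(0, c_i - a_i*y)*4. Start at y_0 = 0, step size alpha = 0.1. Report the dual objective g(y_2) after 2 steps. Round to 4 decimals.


Dual ascent for LP: min 11*x1 + 7*x2, 4*x1 + 5*x2 = 16, 0 <= x_i <= 4
Step 1: y^k = 0.0, reduced costs: (11.0, 7.0)
  x^k = (0.0, 0.0), subgradient = b - a^T x = 16.0
  y^{k+1} = 0.0 + 0.1*16.0 = 1.6
Step 2: y^k = 1.6, reduced costs: (4.6, -1.0)
  x^k = (0.0, 4.0), subgradient = b - a^T x = -4.0
  y^{k+1} = 1.6 + 0.1*-4.0 = 1.2
Dual objective at y_2 = 1.2: reduced costs (6.2, 1.0), box minimizer x = (0.0, 0.0)
g(y_2) = b*y + (c1 - a1*y)*x1 + (c2 - a2*y)*x2 = 16*1.2 + 6.2*0.0 + 1.0*0.0 = 19.2 + 0.0 + 0.0 = 19.2


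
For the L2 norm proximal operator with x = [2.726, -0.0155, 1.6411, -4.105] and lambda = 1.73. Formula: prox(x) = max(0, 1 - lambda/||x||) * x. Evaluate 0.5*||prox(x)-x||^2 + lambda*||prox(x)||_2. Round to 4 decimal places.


Step 1: Compute ||x||.
||x|| = 5.1938
Step 2: Compute scaling factor.
scale = max(0, 1 - 1.73/5.1938) = 0.6669
Step 3: prox(x) = [1.818, -0.0103, 1.0945, -2.7377]
||prox(x)|| = 3.4638
Step 4: Proximal objective.
0.5*||prox-x||^2 = 1.4965
lambda*||prox|| = 5.9924
Total = 7.4888


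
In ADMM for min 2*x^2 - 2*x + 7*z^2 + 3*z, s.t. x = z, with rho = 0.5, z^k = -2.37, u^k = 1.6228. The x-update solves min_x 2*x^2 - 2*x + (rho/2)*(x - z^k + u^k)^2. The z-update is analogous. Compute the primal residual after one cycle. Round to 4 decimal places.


ADMM iteration with rho = 0.5, z^k = -2.37, u^k = 1.6228
Step 1: x-update.
Minimize 2*x^2 - 2*x + (0.5/2)*(x + 2.37 + 1.6228)^2
FOC: (2*2 + 0.5)*x = 2 + 0.5*(-2.37 - 1.6228)
x^{k+1} = 0.0008
Step 2: z-update.
Minimize 7*z^2 + 3*z + (0.5/2)*(0.0008 - z + 1.6228)^2
FOC: (2*7 + 0.5)*z = -3 + 0.5*(0.0008 + 1.6228)
z^{k+1} = -0.1509
Step 3: u-update.
u^{k+1} = 1.6228 + 0.0008 + 0.1509 = 1.7745
Step 4: Primal residual = |0.0008 + 0.1509| = 0.1517


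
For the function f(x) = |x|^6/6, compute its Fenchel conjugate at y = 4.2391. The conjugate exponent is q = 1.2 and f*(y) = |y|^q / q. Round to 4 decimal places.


The conjugate exponent q satisfies 1/p + 1/q = 1.
p = 6, so q = 6/(6 - 1) = 1.2
|y|^q = 4.2391^1.2 = 5.6589
f*(4.2391) = 5.6589 / 1.2 = 4.7157


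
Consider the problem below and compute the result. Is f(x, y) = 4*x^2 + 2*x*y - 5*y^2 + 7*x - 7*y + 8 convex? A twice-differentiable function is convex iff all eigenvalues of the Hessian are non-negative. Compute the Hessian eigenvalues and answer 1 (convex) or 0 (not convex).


The Hessian of f(x,y) = 4*x^2 + 2*x*y - 5*y^2 + 7*x - 7*y + 8 is:
H = [[8, 2], [2, -10]]
Trace = 8 - 10 = -2
Determinant = 8*-10 - (2)^2 = -84
Discriminant = (-2)^2 - 4*-84 = 340.0
Eigenvalues: lambda_1 = -10.2195, lambda_2 = 8.2195
The function is not convex.

0


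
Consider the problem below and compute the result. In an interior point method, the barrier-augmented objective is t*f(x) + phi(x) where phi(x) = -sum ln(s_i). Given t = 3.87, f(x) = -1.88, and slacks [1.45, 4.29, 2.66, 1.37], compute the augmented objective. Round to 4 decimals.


Step 1: Compute log-barrier.
ln values: [0.3716, 1.4563, 0.9783, 0.3148]
phi = -(0.3716 + 1.4563 + 0.9783 + 0.3148) = -3.121
Step 2: Compute augmented objective.
t*f(x) = 3.87*-1.88 = -7.2756
Total = -7.2756 - 3.121 = -10.3966


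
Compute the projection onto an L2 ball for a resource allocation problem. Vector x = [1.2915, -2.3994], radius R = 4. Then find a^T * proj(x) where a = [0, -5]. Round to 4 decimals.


Step 1: Compute ||x|| (intermediates to 6 decimals).
||x|| = sqrt(1.2915^2 + (-2.3994)^2) = 2.724902
Step 2: Project.
Since ||x|| <= R, proj = x (no scaling needed).
proj(x) = [1.2915, -2.3994]
Step 3: Dot product.
a^T * proj(x) = 0*1.2915 - 5*(-2.3994) = 11.997


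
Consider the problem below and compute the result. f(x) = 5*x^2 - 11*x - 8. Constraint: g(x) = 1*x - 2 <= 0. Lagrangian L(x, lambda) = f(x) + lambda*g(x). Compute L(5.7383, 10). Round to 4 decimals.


Step 1: Evaluate f(x).
f(5.7383) = 5*5.7383^2 - 11*5.7383 - 8 = 93.5191
Step 2: Evaluate g(x).
g(5.7383) = 1*5.7383 - 2 = 3.7383
Step 3: Compute Lagrangian.
L = 93.5191 + 10*3.7383 = 130.9021


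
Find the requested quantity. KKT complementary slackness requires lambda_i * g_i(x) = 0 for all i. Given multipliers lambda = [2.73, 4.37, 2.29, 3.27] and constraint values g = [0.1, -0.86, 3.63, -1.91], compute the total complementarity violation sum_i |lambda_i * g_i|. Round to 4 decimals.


KKT complementary slackness check:
lambda_1 * g_1 = 2.73 * 0.1 = 0.273
lambda_2 * g_2 = 4.37 * -0.86 = -3.7582
lambda_3 * g_3 = 2.29 * 3.63 = 8.3127
lambda_4 * g_4 = 3.27 * -1.91 = -6.2457
Total violation = 0.273 + 3.7582 + 8.3127 + 6.2457 = 18.5896


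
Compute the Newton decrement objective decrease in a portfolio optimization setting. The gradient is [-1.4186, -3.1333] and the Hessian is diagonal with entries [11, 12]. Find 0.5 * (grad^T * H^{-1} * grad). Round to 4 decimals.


Step 1: H is diagonal, so H^(-1) * g = [-0.129, -0.2611].
Step 2: g^T H^(-1) g = sum_i g_i^2 / H_ii
  = (-1.4186)^2/11 + (-3.1333)^2/12
  = 0.1829 + 0.8181 = 1.0011
Step 3: Objective decrease = 0.5 * g^T H^(-1) g = 0.5005


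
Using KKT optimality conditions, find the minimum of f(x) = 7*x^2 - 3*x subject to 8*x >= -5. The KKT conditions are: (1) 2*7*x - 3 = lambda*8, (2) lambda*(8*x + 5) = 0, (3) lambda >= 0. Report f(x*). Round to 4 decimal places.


Step 1: Try lambda = 0 (constraint inactive).
Stationarity: 2*7*x - 3 = 0
x* = 3/(2*7) = 3/14 = 0.2143 (rounded; the exact value 3/14 is used below)
Check constraint: 8*0.2143 = 1.7144 >= -5 -- satisfied.
Step 2: Compute optimal value.
f(x*) = 7*(3/14)^2 - 3*(3/14) = -0.3214


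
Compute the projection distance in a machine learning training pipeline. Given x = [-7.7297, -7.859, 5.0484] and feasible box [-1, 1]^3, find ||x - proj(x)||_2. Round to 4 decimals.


Project each component onto [-1, 1].
clip(-7.7297) = -1.0, clip(-7.859) = -1.0, clip(5.0484) = 1.0
Projection = [-1.0, -1.0, 1.0]
Squared diffs: [45.2889, 47.0459, 16.3895]
Distance = sqrt(108.7243) = 10.4271


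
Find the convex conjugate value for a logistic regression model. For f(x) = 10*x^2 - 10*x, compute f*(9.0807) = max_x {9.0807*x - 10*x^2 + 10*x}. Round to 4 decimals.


f*(y) = sup_x {y*x - a*x^2 - b*x} = sup_x {(y-b)*x - a*x^2}
FOC: (y - b) - 2a*x = 0 => x* = (y - b)/(2a)
x* = (9.0807 + 10)/(2*10) = 0.954
f*(9.0807) = (y-b)^2/(4a) = (9.0807 + 10)^2/(4*10)
= 364.0731/40 = 9.1018


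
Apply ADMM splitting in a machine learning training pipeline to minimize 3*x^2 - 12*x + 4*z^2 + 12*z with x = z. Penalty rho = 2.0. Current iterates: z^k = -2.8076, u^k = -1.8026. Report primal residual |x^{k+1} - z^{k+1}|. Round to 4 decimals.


ADMM iteration with rho = 2.0, z^k = -2.8076, u^k = -1.8026
Step 1: x-update.
Minimize 3*x^2 - 12*x + (2.0/2)*(x + 2.8076 - 1.8026)^2
FOC: (2*3 + 2.0)*x = 12 + 2.0*(-2.8076 + 1.8026)
x^{k+1} = 1.2488
Step 2: z-update.
Minimize 4*z^2 + 12*z + (2.0/2)*(1.2488 - z - 1.8026)^2
FOC: (2*4 + 2.0)*z = -12 + 2.0*(1.2488 - 1.8026)
z^{k+1} = -1.3108
Step 3: u-update.
u^{k+1} = -1.8026 + 1.2488 + 1.3108 = 0.7569
Step 4: Primal residual = |1.2488 + 1.3108| = 2.5595


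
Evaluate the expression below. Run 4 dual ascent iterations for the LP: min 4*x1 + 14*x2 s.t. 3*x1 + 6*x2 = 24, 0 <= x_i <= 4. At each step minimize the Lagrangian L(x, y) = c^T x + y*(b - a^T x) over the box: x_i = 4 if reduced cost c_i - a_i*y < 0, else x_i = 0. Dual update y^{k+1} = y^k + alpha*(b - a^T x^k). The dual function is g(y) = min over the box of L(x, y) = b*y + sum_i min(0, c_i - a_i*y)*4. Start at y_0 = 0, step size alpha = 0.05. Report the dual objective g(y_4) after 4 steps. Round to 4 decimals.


Dual ascent for LP: min 4*x1 + 14*x2, 3*x1 + 6*x2 = 24, 0 <= x_i <= 4
Step 1: y^k = 0.0, reduced costs: (4.0, 14.0)
  x^k = (0.0, 0.0), subgradient = b - a^T x = 24.0
  y^{k+1} = 0.0 + 0.05*24.0 = 1.2
Step 2: y^k = 1.2, reduced costs: (0.4, 6.8)
  x^k = (0.0, 0.0), subgradient = b - a^T x = 24.0
  y^{k+1} = 1.2 + 0.05*24.0 = 2.4
Step 3: y^k = 2.4, reduced costs: (-3.2, -0.4)
  x^k = (4.0, 4.0), subgradient = b - a^T x = -12.0
  y^{k+1} = 2.4 + 0.05*-12.0 = 1.8
Step 4: y^k = 1.8, reduced costs: (-1.4, 3.2)
  x^k = (4.0, 0.0), subgradient = b - a^T x = 12.0
  y^{k+1} = 1.8 + 0.05*12.0 = 2.4
Dual objective at y_4 = 2.4: reduced costs (-3.2, -0.4), box minimizer x = (4.0, 4.0)
g(y_4) = b*y + (c1 - a1*y)*x1 + (c2 - a2*y)*x2 = 24*2.4 + (-3.2)*4.0 + (-0.4)*4.0 = 57.6 - 12.8 - 1.6 = 43.2


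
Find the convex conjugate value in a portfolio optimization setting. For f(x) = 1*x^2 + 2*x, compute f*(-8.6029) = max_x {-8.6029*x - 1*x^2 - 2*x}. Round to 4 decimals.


f*(y) = sup_x {y*x - a*x^2 - b*x} = sup_x {(y-b)*x - a*x^2}
FOC: (y - b) - 2a*x = 0 => x* = (y - b)/(2a)
x* = (-8.6029 - 2)/(2*1) = -5.3015
f*(-8.6029) = (y-b)^2/(4a) = (-8.6029 - 2)^2/(4*1)
= 112.4215/4 = 28.1054


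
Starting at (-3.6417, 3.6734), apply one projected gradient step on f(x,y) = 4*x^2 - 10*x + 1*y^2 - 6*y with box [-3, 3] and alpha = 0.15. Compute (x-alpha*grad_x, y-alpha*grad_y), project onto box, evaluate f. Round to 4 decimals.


Step 1: Compute gradient at (-3.6417, 3.6734).
grad_x = 2*4*-3.6417 - 10 = -39.1336
grad_y = 2*1*3.6734 - 6 = 1.3468
Step 2: Gradient step.
x_raw = -3.6417 - 0.15*-39.1336 = 2.2283
y_raw = 3.6734 - 0.15*1.3468 = 3.4714
Step 3: Project onto [-3, 3].
x_proj = clip(2.2283) = 2.2283
y_proj = clip(3.4714) = 3.0
Step 4: Evaluate f.
f(2.2283, 3.0) = -11.4214


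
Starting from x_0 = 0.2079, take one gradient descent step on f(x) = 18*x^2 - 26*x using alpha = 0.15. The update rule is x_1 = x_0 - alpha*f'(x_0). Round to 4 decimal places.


We compute the gradient at x_0 and apply the update.
f'(x) = 36*x - 26
f'(0.2079) = 36*0.2079 - 26 = -18.5156
x_1 = 0.2079 - 0.15*-18.5156 = 2.9852


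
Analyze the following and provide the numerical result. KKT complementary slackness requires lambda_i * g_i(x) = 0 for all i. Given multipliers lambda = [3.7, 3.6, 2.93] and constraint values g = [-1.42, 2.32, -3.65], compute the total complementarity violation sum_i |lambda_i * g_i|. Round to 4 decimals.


KKT complementary slackness check:
lambda_1 * g_1 = 3.7 * -1.42 = -5.254
lambda_2 * g_2 = 3.6 * 2.32 = 8.352
lambda_3 * g_3 = 2.93 * -3.65 = -10.6945
Total violation = 5.254 + 8.352 + 10.6945 = 24.3005


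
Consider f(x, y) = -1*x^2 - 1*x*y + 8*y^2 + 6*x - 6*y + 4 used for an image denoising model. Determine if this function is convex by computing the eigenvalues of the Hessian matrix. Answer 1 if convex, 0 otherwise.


The Hessian of f(x,y) = -1*x^2 - 1*x*y + 8*y^2 + 6*x - 6*y + 4 is:
H = [[-2, -1], [-1, 16]]
Trace = -2 + 16 = 14
Determinant = -2*16 - (-1)^2 = -33
Discriminant = (14)^2 - 4*-33 = 328.0
Eigenvalues: lambda_1 = -2.0554, lambda_2 = 16.0554
The function is not convex.

0


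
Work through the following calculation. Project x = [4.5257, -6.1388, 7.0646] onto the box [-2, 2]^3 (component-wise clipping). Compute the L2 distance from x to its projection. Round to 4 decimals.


Project each component onto [-2, 2].
clip(4.5257) = 2.0, clip(-6.1388) = -2.0, clip(7.0646) = 2.0
Projection = [2.0, -2.0, 2.0]
Squared diffs: [6.3792, 17.1297, 25.6502]
Distance = sqrt(49.1591) = 7.0113


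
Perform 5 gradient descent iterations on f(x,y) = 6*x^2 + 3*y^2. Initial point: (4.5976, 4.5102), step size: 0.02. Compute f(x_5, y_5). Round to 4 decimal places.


Gradient descent on f(x,y) = 6*x^2 + 3*y^2.
Starting point: (4.5976, 4.5102), alpha = 0.02
Step 1: grad_x = 2*6*4.5976 = 55.1712, grad_y = 2*3*4.5102 = 27.0612
  x_1 = 4.5976 - 0.02*55.1712 = 3.4942
  y_1 = 4.5102 - 0.02*27.0612 = 3.969
Step 2: grad_x = 2*6*3.4942 = 41.9301, grad_y = 2*3*3.969 = 23.8139
  x_2 = 3.4942 - 0.02*41.9301 = 2.6556
  y_2 = 3.969 - 0.02*23.8139 = 3.4927
Step 3: grad_x = 2*6*2.6556 = 31.8669, grad_y = 2*3*3.4927 = 20.9562
  x_3 = 2.6556 - 0.02*31.8669 = 2.0182
  y_3 = 3.4927 - 0.02*20.9562 = 3.0736
Step 4: grad_x = 2*6*2.0182 = 24.2188, grad_y = 2*3*3.0736 = 18.4415
  x_4 = 2.0182 - 0.02*24.2188 = 1.5339
  y_4 = 3.0736 - 0.02*18.4415 = 2.7047
Step 5: grad_x = 2*6*1.5339 = 18.4063, grad_y = 2*3*2.7047 = 16.2285
  x_5 = 1.5339 - 0.02*18.4063 = 1.1657
  y_5 = 2.7047 - 0.02*16.2285 = 2.3802
f(1.1657, 2.3802) = 6*1.1657^2 + 3*2.3802^2 = 25.1493


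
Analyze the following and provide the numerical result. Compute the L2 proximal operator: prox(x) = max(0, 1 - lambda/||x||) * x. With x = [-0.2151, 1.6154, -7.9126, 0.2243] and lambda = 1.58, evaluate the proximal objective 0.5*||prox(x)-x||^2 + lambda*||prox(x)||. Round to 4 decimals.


Step 1: Compute ||x||.
||x|| = 8.0818
Step 2: Compute scaling factor.
scale = max(0, 1 - 1.58/8.0818) = 0.8045
Step 3: prox(x) = [-0.173, 1.2996, -6.3657, 0.1804]
||prox(x)|| = 6.5018
Step 4: Proximal objective.
0.5*||prox-x||^2 = 1.2482
lambda*||prox|| = 10.2728
Total = 11.521


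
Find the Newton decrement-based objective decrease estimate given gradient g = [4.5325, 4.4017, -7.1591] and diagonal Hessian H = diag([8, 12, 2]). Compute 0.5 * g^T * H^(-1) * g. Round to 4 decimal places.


Step 1: H is diagonal, so H^(-1) * g = [0.5666, 0.3668, -3.5796].
Step 2: g^T H^(-1) g = sum_i g_i^2 / H_ii
  = (4.5325)^2/8 + (4.4017)^2/12 + (-7.1591)^2/2
  = 2.5679 + 1.6146 + 25.6264 = 29.8089
Step 3: Objective decrease = 0.5 * g^T H^(-1) g = 14.9044


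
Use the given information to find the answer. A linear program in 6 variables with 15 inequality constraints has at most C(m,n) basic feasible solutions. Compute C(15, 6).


Each vertex corresponds to some choice of n active constraints out of m, so the number of vertices is at most C(m, n) = m! / (n!(m-n)!).
m = 15, n = 6
Numerator: 15 * 14 * 13 * 12 * 11 * 10
Denominator: 6! = 720
C(15, 6) = 5005


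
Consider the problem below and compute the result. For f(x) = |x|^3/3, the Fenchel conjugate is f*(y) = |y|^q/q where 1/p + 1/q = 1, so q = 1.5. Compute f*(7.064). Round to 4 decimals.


The conjugate exponent q satisfies 1/p + 1/q = 1.
p = 3, so q = 3/(3 - 1) = 1.5
|y|^q = 7.064^1.5 = 18.7748
f*(7.064) = 18.7748 / 1.5 = 12.5166


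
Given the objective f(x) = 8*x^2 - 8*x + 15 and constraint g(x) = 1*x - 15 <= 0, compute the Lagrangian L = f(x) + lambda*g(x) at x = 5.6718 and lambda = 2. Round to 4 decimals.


Step 1: Evaluate f(x).
f(5.6718) = 8*5.6718^2 - 8*5.6718 + 15 = 226.9801
Step 2: Evaluate g(x).
g(5.6718) = 1*5.6718 - 15 = -9.3282
Step 3: Compute Lagrangian.
L = 226.9801 + 2*-9.3282 = 208.3237


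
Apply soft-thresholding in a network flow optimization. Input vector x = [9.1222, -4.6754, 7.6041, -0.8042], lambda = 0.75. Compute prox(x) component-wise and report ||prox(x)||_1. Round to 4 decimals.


Soft-thresholding with lambda = 0.75:
prox(9.1222) = sign(9.1222)*max(|9.1222| - 0.75, 0) = 8.3722
prox(-4.6754) = sign(-4.6754)*max(|-4.6754| - 0.75, 0) = -3.9254
prox(7.6041) = sign(7.6041)*max(|7.6041| - 0.75, 0) = 6.8541
prox(-0.8042) = sign(-0.8042)*max(|-0.8042| - 0.75, 0) = -0.0542
prox(x) = [8.3722, -3.9254, 6.8541, -0.0542]
||prox(x)||_1 = 8.3722 + 3.9254 + 6.8541 + 0.0542 = 19.2059


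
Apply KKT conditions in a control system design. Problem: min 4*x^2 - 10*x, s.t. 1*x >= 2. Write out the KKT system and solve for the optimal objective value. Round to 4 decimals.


Step 1: Try lambda = 0 (constraint inactive).
x_unc = 10/(2*4) = 1.25
Check: 1*1.25 = 1.25 < 2 -- violated!
Step 2: Constraint must be active: 1*x = 2
x* = 2/1 = 2.0
lambda = (2*4*2.0 - 10)/1 = 6.0
Step 3: Compute optimal value.
f(x*) = 4*2.0^2 - 10*2.0 = -4.0


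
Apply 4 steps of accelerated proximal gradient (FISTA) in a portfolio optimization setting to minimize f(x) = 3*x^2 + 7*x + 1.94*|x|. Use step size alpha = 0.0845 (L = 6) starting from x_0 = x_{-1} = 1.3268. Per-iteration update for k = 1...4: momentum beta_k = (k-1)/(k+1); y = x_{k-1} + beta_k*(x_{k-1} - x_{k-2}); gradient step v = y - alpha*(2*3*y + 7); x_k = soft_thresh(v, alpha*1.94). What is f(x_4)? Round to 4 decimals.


FISTA on f(x) = 3*x^2 + 7*x + 1.94*|x|
L = 6, alpha = 0.0845
Iteration 1: beta = 0.0, y = 1.3268 + 0.0*(1.3268 - 1.3268) = 1.3268
  grad(y) = 14.9608, v = y - alpha*grad = 0.0626
  prox(v) = soft_thresh(0.0626, 0.1639) = 0.0
Iteration 2: beta = 0.3333, y = 0.0 + 0.3333*(0.0 - 1.3268) = -0.4423
  grad(y) = 4.3464, v = y - alpha*grad = -0.8095
  prox(v) = soft_thresh(-0.8095, 0.1639) = -0.6456
Iteration 3: beta = 0.5, y = -0.6456 + 0.5*(-0.6456 - 0.0) = -0.9684
  grad(y) = 1.1895, v = y - alpha*grad = -1.0689
  prox(v) = soft_thresh(-1.0689, 0.1639) = -0.905
Iteration 4: beta = 0.6, y = -0.905 + 0.6*(-0.905 + 0.6456) = -1.0606
  grad(y) = 0.6362, v = y - alpha*grad = -1.1144
  prox(v) = soft_thresh(-1.1144, 0.1639) = -0.9505
f(x_4) = 3*(-0.9505)^2 + 7*(-0.9505) + 1.94*|-0.9505| = -2.0992


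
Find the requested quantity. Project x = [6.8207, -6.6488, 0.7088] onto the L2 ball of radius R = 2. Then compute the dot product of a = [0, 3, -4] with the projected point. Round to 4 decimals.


Step 1: Compute ||x|| (intermediates to 6 decimals).
||x|| = sqrt(6.8207^2 + (-6.6488)^2 + 0.7088^2) = 9.551486
Step 2: Project.
Since ||x|| > R, scale = R/||x|| = 2/9.551486 = 0.209392, proj(x) = scale * x
proj(x) = [1.4282, -1.392206, 0.148417]
Step 3: Dot product.
a^T * proj(x) = 0*1.4282 + 3*(-1.392206) - 4*0.148417 = -4.7703


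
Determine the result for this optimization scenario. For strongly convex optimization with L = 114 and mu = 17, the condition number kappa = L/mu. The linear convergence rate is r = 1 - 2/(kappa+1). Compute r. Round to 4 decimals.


Step 1: Compute the condition number.
kappa = L/mu = 114/17 = 6.7059
Step 2: Compute the convergence rate.
r = 1 - 2/(kappa + 1) = 1 - 2*mu/(L + mu) = (L - mu)/(L + mu) = 97/131 = 0.7405


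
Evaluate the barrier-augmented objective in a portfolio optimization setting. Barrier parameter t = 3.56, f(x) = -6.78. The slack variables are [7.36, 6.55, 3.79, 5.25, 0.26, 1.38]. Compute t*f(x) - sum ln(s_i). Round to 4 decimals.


Step 1: Compute log-barrier.
ln values: [1.9961, 1.8795, 1.3324, 1.6582, -1.3471, 0.3221]
phi = -(1.9961 + 1.8795 + 1.3324 + 1.6582 - 1.3471 + 0.3221) = -5.8411
Step 2: Compute augmented objective.
t*f(x) = 3.56*-6.78 = -24.1368
Total = -24.1368 - 5.8411 = -29.9779


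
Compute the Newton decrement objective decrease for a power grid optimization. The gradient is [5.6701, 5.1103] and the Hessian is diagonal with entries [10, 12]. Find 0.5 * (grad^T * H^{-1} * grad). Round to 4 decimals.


Step 1: H is diagonal, so H^(-1) * g = [0.567, 0.4259].
Step 2: g^T H^(-1) g = sum_i g_i^2 / H_ii
  = (5.6701)^2/10 + (5.1103)^2/12
  = 3.215 + 2.1763 = 5.3913
Step 3: Objective decrease = 0.5 * g^T H^(-1) g = 2.6956


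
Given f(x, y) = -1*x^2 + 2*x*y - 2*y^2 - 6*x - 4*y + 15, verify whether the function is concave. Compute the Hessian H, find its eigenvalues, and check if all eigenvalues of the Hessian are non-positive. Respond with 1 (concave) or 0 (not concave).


The Hessian of f(x,y) = -1*x^2 + 2*x*y - 2*y^2 - 6*x - 4*y + 15 is:
H = [[-2, 2], [2, -4]]
Trace = -2 - 4 = -6
Determinant = -2*-4 - (2)^2 = 4
Discriminant = (-6)^2 - 4*4 = 20.0
Eigenvalues: lambda_1 = -5.2361, lambda_2 = -0.7639
The function is concave.

1


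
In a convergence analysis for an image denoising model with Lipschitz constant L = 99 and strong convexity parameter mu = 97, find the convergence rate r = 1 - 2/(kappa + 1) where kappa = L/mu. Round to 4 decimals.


Step 1: Compute the condition number.
kappa = L/mu = 99/97 = 1.0206
Step 2: Compute the convergence rate.
r = 1 - 2/(kappa + 1) = 1 - 2*mu/(L + mu) = (L - mu)/(L + mu) = 2/196 = 0.0102


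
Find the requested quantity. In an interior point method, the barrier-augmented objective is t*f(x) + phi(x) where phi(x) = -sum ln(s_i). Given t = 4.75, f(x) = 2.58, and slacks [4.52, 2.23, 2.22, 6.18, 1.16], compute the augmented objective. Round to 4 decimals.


Step 1: Compute log-barrier.
ln values: [1.5085, 0.802, 0.7975, 1.8213, 0.1484]
phi = -(1.5085 + 0.802 + 0.7975 + 1.8213 + 0.1484) = -5.0778
Step 2: Compute augmented objective.
t*f(x) = 4.75*2.58 = 12.255
Total = 12.255 - 5.0778 = 7.1772


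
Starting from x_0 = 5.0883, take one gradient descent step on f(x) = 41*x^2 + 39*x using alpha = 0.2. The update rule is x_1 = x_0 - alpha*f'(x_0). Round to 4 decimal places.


We compute the gradient at x_0 and apply the update.
f'(x) = 82*x + 39
f'(5.0883) = 82*5.0883 + 39 = 456.2406
x_1 = 5.0883 - 0.2*456.2406 = -86.1598


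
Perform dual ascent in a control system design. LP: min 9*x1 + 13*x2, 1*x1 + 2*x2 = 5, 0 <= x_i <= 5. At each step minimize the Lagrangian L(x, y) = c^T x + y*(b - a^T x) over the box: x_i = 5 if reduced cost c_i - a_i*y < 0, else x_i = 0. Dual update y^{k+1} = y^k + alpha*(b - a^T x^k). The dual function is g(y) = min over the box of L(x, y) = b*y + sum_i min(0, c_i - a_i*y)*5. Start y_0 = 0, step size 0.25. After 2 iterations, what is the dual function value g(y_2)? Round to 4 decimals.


Dual ascent for LP: min 9*x1 + 13*x2, 1*x1 + 2*x2 = 5, 0 <= x_i <= 5
Step 1: y^k = 0.0, reduced costs: (9.0, 13.0)
  x^k = (0.0, 0.0), subgradient = b - a^T x = 5.0
  y^{k+1} = 0.0 + 0.25*5.0 = 1.25
Step 2: y^k = 1.25, reduced costs: (7.75, 10.5)
  x^k = (0.0, 0.0), subgradient = b - a^T x = 5.0
  y^{k+1} = 1.25 + 0.25*5.0 = 2.5
Dual objective at y_2 = 2.5: reduced costs (6.5, 8.0), box minimizer x = (0.0, 0.0)
g(y_2) = b*y + (c1 - a1*y)*x1 + (c2 - a2*y)*x2 = 5*2.5 + 6.5*0.0 + 8.0*0.0 = 12.5 + 0.0 + 0.0 = 12.5


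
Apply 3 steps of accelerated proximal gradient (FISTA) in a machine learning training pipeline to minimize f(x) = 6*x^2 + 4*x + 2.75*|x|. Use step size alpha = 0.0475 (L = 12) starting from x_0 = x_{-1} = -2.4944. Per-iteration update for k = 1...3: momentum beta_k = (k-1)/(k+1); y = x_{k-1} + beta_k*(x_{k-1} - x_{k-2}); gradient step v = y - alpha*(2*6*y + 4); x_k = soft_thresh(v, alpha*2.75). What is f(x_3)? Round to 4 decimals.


FISTA on f(x) = 6*x^2 + 4*x + 2.75*|x|
L = 12, alpha = 0.0475
Iteration 1: beta = 0.0, y = -2.4944 + 0.0*(-2.4944 + 2.4944) = -2.4944
  grad(y) = -25.9328, v = y - alpha*grad = -1.2626
  prox(v) = soft_thresh(-1.2626, 0.1306) = -1.132
Iteration 2: beta = 0.3333, y = -1.132 + 0.3333*(-1.132 + 2.4944) = -0.6778
  grad(y) = -4.1339, v = y - alpha*grad = -0.4815
  prox(v) = soft_thresh(-0.4815, 0.1306) = -0.3508
Iteration 3: beta = 0.5, y = -0.3508 + 0.5*(-0.3508 + 1.132) = 0.0397
  grad(y) = 4.4767, v = y - alpha*grad = -0.1729
  prox(v) = soft_thresh(-0.1729, 0.1306) = -0.0423
f(x_3) = 6*(-0.0423)^2 + 4*(-0.0423) + 2.75*|-0.0423| = -0.0421


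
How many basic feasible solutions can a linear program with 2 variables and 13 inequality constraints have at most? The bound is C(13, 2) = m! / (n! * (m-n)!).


Each vertex corresponds to some choice of n active constraints out of m, so the number of vertices is at most C(m, n) = m! / (n!(m-n)!).
m = 13, n = 2
Numerator: 13 * 12
Denominator: 2! = 2
C(13, 2) = 78


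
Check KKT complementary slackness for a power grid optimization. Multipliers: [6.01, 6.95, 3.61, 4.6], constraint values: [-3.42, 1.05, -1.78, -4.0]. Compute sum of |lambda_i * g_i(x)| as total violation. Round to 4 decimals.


KKT complementary slackness check:
lambda_1 * g_1 = 6.01 * -3.42 = -20.5542
lambda_2 * g_2 = 6.95 * 1.05 = 7.2975
lambda_3 * g_3 = 3.61 * -1.78 = -6.4258
lambda_4 * g_4 = 4.6 * -4.0 = -18.4
Total violation = 20.5542 + 7.2975 + 6.4258 + 18.4 = 52.6775


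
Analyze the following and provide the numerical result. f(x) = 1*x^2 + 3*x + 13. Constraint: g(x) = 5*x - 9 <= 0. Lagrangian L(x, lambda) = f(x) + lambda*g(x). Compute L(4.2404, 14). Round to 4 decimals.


Step 1: Evaluate f(x).
f(4.2404) = 1*4.2404^2 + 3*4.2404 + 13 = 43.7022
Step 2: Evaluate g(x).
g(4.2404) = 5*4.2404 - 9 = 12.202
Step 3: Compute Lagrangian.
L = 43.7022 + 14*12.202 = 214.5302


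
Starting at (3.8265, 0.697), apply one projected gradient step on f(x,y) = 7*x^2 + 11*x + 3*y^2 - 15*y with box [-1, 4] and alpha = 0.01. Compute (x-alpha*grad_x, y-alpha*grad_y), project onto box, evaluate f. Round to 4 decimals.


Step 1: Compute gradient at (3.8265, 0.697).
grad_x = 2*7*3.8265 + 11 = 64.571
grad_y = 2*3*0.697 - 15 = -10.818
Step 2: Gradient step.
x_raw = 3.8265 - 0.01*64.571 = 3.1808
y_raw = 0.697 - 0.01*-10.818 = 0.8052
Step 3: Project onto [-1, 4].
x_proj = clip(3.1808) = 3.1808
y_proj = clip(0.8052) = 0.8052
Step 4: Evaluate f.
f(3.1808, 0.8052) = 95.6779


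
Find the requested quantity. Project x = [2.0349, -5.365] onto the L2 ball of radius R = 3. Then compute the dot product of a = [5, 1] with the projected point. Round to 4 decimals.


Step 1: Compute ||x|| (intermediates to 6 decimals).
||x|| = sqrt(2.0349^2 + (-5.365)^2) = 5.737948
Step 2: Project.
Since ||x|| > R, scale = R/||x|| = 3/5.737948 = 0.522835, proj(x) = scale * x
proj(x) = [1.063917, -2.80501]
Step 3: Dot product.
a^T * proj(x) = 5*1.063917 + 1*(-2.80501) = 2.5146


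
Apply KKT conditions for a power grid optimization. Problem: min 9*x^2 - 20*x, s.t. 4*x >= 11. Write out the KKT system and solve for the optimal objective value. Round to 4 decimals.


Step 1: Try lambda = 0 (constraint inactive).
x_unc = 20/(2*9) = 1.1111
Check: 4*1.1111 = 4.4444 < 11 -- violated!
Step 2: Constraint must be active: 4*x = 11
x* = 11/4 = 2.75
lambda = (2*9*2.75 - 20)/4 = 7.375
Step 3: Compute optimal value.
f(x*) = 9*2.75^2 - 20*2.75 = 13.0625


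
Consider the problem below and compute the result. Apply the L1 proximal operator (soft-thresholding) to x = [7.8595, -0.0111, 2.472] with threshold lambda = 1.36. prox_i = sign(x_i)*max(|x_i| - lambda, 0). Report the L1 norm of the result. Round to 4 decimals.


Soft-thresholding with lambda = 1.36:
prox(7.8595) = sign(7.8595)*max(|7.8595| - 1.36, 0) = 6.4995
prox(-0.0111) = sign(-0.0111)*max(|-0.0111| - 1.36, 0) = 0.0
prox(2.472) = sign(2.472)*max(|2.472| - 1.36, 0) = 1.112
prox(x) = [6.4995, 0.0, 1.112]
||prox(x)||_1 = 6.4995 + 0.0 + 1.112 = 7.6115


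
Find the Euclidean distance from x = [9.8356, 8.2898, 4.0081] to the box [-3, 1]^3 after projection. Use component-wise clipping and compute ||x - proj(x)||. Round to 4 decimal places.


Project each component onto [-3, 1].
clip(9.8356) = 1.0, clip(8.2898) = 1.0, clip(4.0081) = 1.0
Projection = [1.0, 1.0, 1.0]
Squared diffs: [78.0678, 53.1412, 9.0487]
Distance = sqrt(140.2577) = 11.843


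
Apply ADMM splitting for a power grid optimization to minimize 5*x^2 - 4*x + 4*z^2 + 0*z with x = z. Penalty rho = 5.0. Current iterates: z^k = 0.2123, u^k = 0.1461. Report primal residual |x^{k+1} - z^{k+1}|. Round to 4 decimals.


ADMM iteration with rho = 5.0, z^k = 0.2123, u^k = 0.1461
Step 1: x-update.
Minimize 5*x^2 - 4*x + (5.0/2)*(x - 0.2123 + 0.1461)^2
FOC: (2*5 + 5.0)*x = 4 + 5.0*(0.2123 - 0.1461)
x^{k+1} = 0.2887
Step 2: z-update.
Minimize 4*z^2 + 0*z + (5.0/2)*(0.2887 - z + 0.1461)^2
FOC: (2*4 + 5.0)*z = 0 + 5.0*(0.2887 + 0.1461)
z^{k+1} = 0.1672
Step 3: u-update.
u^{k+1} = 0.1461 + 0.2887 - 0.1672 = 0.2676
Step 4: Primal residual = |0.2887 - 0.1672| = 0.1215


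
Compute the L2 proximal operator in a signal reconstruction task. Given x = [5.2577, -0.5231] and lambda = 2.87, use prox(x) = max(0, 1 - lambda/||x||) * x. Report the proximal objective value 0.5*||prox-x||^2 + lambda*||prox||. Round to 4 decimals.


Step 1: Compute ||x||.
||x|| = 5.2837
Step 2: Compute scaling factor.
scale = max(0, 1 - 2.87/5.2837) = 0.4568
Step 3: prox(x) = [2.4018, -0.239]
||prox(x)|| = 2.4137
Step 4: Proximal objective.
0.5*||prox-x||^2 = 4.1185
lambda*||prox|| = 6.9273
Total = 11.0456


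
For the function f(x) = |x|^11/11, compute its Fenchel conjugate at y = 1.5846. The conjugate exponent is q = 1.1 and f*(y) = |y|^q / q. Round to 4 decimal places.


The conjugate exponent q satisfies 1/p + 1/q = 1.
p = 11, so q = 11/(11 - 1) = 1.1
|y|^q = 1.5846^1.1 = 1.6592
f*(1.5846) = 1.6592 / 1.1 = 1.5084


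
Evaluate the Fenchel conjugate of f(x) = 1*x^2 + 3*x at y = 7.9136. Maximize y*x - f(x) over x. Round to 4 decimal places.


f*(y) = sup_x {y*x - a*x^2 - b*x} = sup_x {(y-b)*x - a*x^2}
FOC: (y - b) - 2a*x = 0 => x* = (y - b)/(2a)
x* = (7.9136 - 3)/(2*1) = 2.4568
f*(7.9136) = (y-b)^2/(4a) = (7.9136 - 3)^2/(4*1)
= 24.1435/4 = 6.0359


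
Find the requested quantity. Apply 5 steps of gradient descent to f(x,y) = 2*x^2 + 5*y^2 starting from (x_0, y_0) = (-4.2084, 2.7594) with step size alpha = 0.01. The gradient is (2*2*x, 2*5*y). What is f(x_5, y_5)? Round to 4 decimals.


Gradient descent on f(x,y) = 2*x^2 + 5*y^2.
Starting point: (-4.2084, 2.7594), alpha = 0.01
Step 1: grad_x = 2*2*-4.2084 = -16.8336, grad_y = 2*5*2.7594 = 27.594
  x_1 = -4.2084 - 0.01*-16.8336 = -4.0401
  y_1 = 2.7594 - 0.01*27.594 = 2.4835
Step 2: grad_x = 2*2*-4.0401 = -16.1603, grad_y = 2*5*2.4835 = 24.8346
  x_2 = -4.0401 - 0.01*-16.1603 = -3.8785
  y_2 = 2.4835 - 0.01*24.8346 = 2.2351
Step 3: grad_x = 2*2*-3.8785 = -15.5138, grad_y = 2*5*2.2351 = 22.3511
  x_3 = -3.8785 - 0.01*-15.5138 = -3.7233
  y_3 = 2.2351 - 0.01*22.3511 = 2.0116
Step 4: grad_x = 2*2*-3.7233 = -14.8933, grad_y = 2*5*2.0116 = 20.116
  x_4 = -3.7233 - 0.01*-14.8933 = -3.5744
  y_4 = 2.0116 - 0.01*20.116 = 1.8104
Step 5: grad_x = 2*2*-3.5744 = -14.2976, grad_y = 2*5*1.8104 = 18.1044
  x_5 = -3.5744 - 0.01*-14.2976 = -3.4314
  y_5 = 1.8104 - 0.01*18.1044 = 1.6294
f(-3.4314, 1.6294) = 2*(-3.4314)^2 + 5*1.6294^2 = 36.8239


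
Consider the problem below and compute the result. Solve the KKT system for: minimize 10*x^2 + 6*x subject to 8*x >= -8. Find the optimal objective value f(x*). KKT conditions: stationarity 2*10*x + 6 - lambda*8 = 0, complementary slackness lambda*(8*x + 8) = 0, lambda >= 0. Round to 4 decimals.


Step 1: Try lambda = 0 (constraint inactive).
Stationarity: 2*10*x + 6 = 0
x* = -6/(2*10) = -0.3
Check constraint: 8*-0.3 = -2.4 >= -8 -- satisfied.
Step 2: Compute optimal value.
f(x*) = 10*(-0.3)^2 + 6*(-0.3) = -0.9


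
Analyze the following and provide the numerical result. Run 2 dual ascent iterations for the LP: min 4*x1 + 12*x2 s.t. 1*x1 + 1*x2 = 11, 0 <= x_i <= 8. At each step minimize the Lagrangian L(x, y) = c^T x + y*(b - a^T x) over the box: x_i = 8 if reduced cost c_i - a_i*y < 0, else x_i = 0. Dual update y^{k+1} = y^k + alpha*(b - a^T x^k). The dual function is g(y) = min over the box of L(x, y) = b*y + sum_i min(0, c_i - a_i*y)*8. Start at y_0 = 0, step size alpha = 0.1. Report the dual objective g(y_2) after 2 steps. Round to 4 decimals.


Dual ascent for LP: min 4*x1 + 12*x2, 1*x1 + 1*x2 = 11, 0 <= x_i <= 8
Step 1: y^k = 0.0, reduced costs: (4.0, 12.0)
  x^k = (0.0, 0.0), subgradient = b - a^T x = 11.0
  y^{k+1} = 0.0 + 0.1*11.0 = 1.1
Step 2: y^k = 1.1, reduced costs: (2.9, 10.9)
  x^k = (0.0, 0.0), subgradient = b - a^T x = 11.0
  y^{k+1} = 1.1 + 0.1*11.0 = 2.2
Dual objective at y_2 = 2.2: reduced costs (1.8, 9.8), box minimizer x = (0.0, 0.0)
g(y_2) = b*y + (c1 - a1*y)*x1 + (c2 - a2*y)*x2 = 11*2.2 + 1.8*0.0 + 9.8*0.0 = 24.2 + 0.0 + 0.0 = 24.2


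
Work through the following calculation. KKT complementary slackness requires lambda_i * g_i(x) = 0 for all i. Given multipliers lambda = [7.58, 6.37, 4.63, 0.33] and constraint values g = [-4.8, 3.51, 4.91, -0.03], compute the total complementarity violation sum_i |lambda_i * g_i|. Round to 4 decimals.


KKT complementary slackness check:
lambda_1 * g_1 = 7.58 * -4.8 = -36.384
lambda_2 * g_2 = 6.37 * 3.51 = 22.3587
lambda_3 * g_3 = 4.63 * 4.91 = 22.7333
lambda_4 * g_4 = 0.33 * -0.03 = -0.0099
Total violation = 36.384 + 22.3587 + 22.7333 + 0.0099 = 81.4859


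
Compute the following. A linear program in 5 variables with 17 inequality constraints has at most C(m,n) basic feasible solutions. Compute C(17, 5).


Each vertex corresponds to some choice of n active constraints out of m, so the number of vertices is at most C(m, n) = m! / (n!(m-n)!).
m = 17, n = 5
Numerator: 17 * 16 * 15 * 14 * 13
Denominator: 5! = 120
C(17, 5) = 6188


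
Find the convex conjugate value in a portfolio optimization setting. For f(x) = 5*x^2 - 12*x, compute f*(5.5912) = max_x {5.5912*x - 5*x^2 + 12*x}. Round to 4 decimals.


f*(y) = sup_x {y*x - a*x^2 - b*x} = sup_x {(y-b)*x - a*x^2}
FOC: (y - b) - 2a*x = 0 => x* = (y - b)/(2a)
x* = (5.5912 + 12)/(2*5) = 1.7591
f*(5.5912) = (y-b)^2/(4a) = (5.5912 + 12)^2/(4*5)
= 309.4503/20 = 15.4725


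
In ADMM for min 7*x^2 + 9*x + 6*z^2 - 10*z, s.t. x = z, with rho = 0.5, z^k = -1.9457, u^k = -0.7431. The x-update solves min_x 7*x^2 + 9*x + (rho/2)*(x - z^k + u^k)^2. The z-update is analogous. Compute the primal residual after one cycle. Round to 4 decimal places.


ADMM iteration with rho = 0.5, z^k = -1.9457, u^k = -0.7431
Step 1: x-update.
Minimize 7*x^2 + 9*x + (0.5/2)*(x + 1.9457 - 0.7431)^2
FOC: (2*7 + 0.5)*x = -9 + 0.5*(-1.9457 + 0.7431)
x^{k+1} = -0.6622
Step 2: z-update.
Minimize 6*z^2 - 10*z + (0.5/2)*(-0.6622 - z - 0.7431)^2
FOC: (2*6 + 0.5)*z = 10 + 0.5*(-0.6622 - 0.7431)
z^{k+1} = 0.7438
Step 3: u-update.
u^{k+1} = -0.7431 - 0.6622 - 0.7438 = -2.149
Step 4: Primal residual = |-0.6622 - 0.7438| = 1.4059


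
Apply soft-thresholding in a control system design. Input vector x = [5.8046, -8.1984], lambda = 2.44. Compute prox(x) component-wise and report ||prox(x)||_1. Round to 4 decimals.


Soft-thresholding with lambda = 2.44:
prox(5.8046) = sign(5.8046)*max(|5.8046| - 2.44, 0) = 3.3646
prox(-8.1984) = sign(-8.1984)*max(|-8.1984| - 2.44, 0) = -5.7584
prox(x) = [3.3646, -5.7584]
||prox(x)||_1 = 3.3646 + 5.7584 = 9.123


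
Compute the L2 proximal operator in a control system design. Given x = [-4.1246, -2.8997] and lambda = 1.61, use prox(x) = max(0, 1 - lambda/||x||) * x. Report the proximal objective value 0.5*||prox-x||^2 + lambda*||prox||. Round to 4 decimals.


Step 1: Compute ||x||.
||x|| = 5.0419
Step 2: Compute scaling factor.
scale = max(0, 1 - 1.61/5.0419) = 0.6807
Step 3: prox(x) = [-2.8075, -1.9738]
||prox(x)|| = 3.4319
Step 4: Proximal objective.
0.5*||prox-x||^2 = 1.2961
lambda*||prox|| = 5.5254
Total = 6.8214


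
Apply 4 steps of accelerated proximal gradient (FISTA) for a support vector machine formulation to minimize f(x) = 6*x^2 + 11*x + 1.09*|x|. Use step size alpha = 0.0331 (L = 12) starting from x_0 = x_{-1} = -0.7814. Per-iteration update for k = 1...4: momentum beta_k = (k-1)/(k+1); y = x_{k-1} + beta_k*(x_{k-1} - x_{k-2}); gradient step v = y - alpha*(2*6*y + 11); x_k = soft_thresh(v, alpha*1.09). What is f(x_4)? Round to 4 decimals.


FISTA on f(x) = 6*x^2 + 11*x + 1.09*|x|
L = 12, alpha = 0.0331
Iteration 1: beta = 0.0, y = -0.7814 + 0.0*(-0.7814 + 0.7814) = -0.7814
  grad(y) = 1.6232, v = y - alpha*grad = -0.8351
  prox(v) = soft_thresh(-0.8351, 0.0361) = -0.799
Iteration 2: beta = 0.3333, y = -0.799 + 0.3333*(-0.799 + 0.7814) = -0.8049
  grad(y) = 1.3408, v = y - alpha*grad = -0.8493
  prox(v) = soft_thresh(-0.8493, 0.0361) = -0.8132
Iteration 3: beta = 0.5, y = -0.8132 + 0.5*(-0.8132 + 0.799) = -0.8203
  grad(y) = 1.1561, v = y - alpha*grad = -0.8586
  prox(v) = soft_thresh(-0.8586, 0.0361) = -0.8225
Iteration 4: beta = 0.6, y = -0.8225 + 0.6*(-0.8225 + 0.8132) = -0.8281
  grad(y) = 1.063, v = y - alpha*grad = -0.8633
  prox(v) = soft_thresh(-0.8633, 0.0361) = -0.8272
f(x_4) = 6*(-0.8272)^2 + 11*(-0.8272) + 1.09*|-0.8272| = -4.092


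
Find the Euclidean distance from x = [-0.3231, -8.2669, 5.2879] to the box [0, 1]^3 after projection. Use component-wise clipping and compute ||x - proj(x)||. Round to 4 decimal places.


Project each component onto [0, 1].
clip(-0.3231) = 0.0, clip(-8.2669) = 0.0, clip(5.2879) = 1.0
Projection = [0.0, 0.0, 1.0]
Squared diffs: [0.1044, 68.3416, 18.3861]
Distance = sqrt(86.8321) = 9.3184
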